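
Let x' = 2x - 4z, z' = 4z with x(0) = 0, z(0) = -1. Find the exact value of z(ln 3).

A = [[2,-4],[0,4]]; eigenvalues λ = 4, 2.
Eigenvectors: (2,-1) for λ=4, (1,0) for λ=2.
From the initial condition, c_1 = 1, c_2 = -2.
z(ln 3) = (1)(3^4)(-1) + (-2)(3^2)(0) = -81.

-81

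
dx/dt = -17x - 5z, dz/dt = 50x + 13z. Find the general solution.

Coefficient matrix A = [[-17, -5], [50, 13]].
Characteristic polynomial det(A - λI) = λ^2 + 4λ + 29 = 0.
Eigenvalues λ = -2 ± 5i (complex conjugate pair).
For λ=-2+5i: an eigenvector is (1,-3) - i(0,1) = (1, -3 - i).
A real fundamental pair from Re and Im of e^((-2+5i)t)v: X_1 = e^(-2t)(cos(5t)·(1,-3) + sin(5t)·(0,1)), X_2 = e^(-2t)(sin(5t)·(1,-3) - cos(5t)·(0,1)).
General solution: c_1X_1 + c_2X_2.

x(t) = c_1e^(-2t)cos(5t) + c_2e^(-2t)sin(5t), z(t) = c_1e^(-2t)sin(5t) - 3c_1e^(-2t)cos(5t) - 3c_2e^(-2t)sin(5t) - c_2e^(-2t)cos(5t)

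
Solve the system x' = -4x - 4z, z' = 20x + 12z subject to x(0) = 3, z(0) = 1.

Coefficient matrix A = [[-4, -4], [20, 12]].
Characteristic polynomial det(A - λI) = λ^2 - 8λ + 32 = 0.
Eigenvalues λ = 4 ± 4i (complex conjugate pair).
For λ=4+4i: an eigenvector is (1,-2) - i(0,1) = (1, -2 - i).
A real fundamental pair from Re and Im of e^((4+4i)t)v: X_1 = e^(4t)(cos(4t)·(1,-2) + sin(4t)·(0,1)), X_2 = e^(4t)(sin(4t)·(1,-2) - cos(4t)·(0,1)).
General solution: K_1X_1 + K_2X_2.
Applying x(0)=3, z(0)=1 gives K_1=3, K_2=-7.

x(t) = -7e^(4t)sin(4t) + 3e^(4t)cos(4t), z(t) = 17e^(4t)sin(4t) + e^(4t)cos(4t)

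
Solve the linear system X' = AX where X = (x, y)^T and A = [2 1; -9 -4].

x(t) = c_1e^(-t) + c_2te^(-t) + c_2e^(-t), y(t) = -3c_1e^(-t) - 3c_2te^(-t) - 2c_2e^(-t)

Coefficient matrix A = [[2, 1], [-9, -4]].
Characteristic polynomial det(A - λI) = λ^2 + 2λ + 1 = 0.
Single eigenvalue λ = -1 with algebraic multiplicity 2.
Eigenvector v = (1,-3); generalized eigenvector w with (A-λI)w=v is (1,-2).
General solution: e^(-t)[c_1·v + c_2·(t·v + w)].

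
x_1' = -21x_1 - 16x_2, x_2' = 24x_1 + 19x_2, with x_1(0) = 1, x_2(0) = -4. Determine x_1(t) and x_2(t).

x_1(t) = 6e^(3t) - 5e^(-5t), x_2(t) = -9e^(3t) + 5e^(-5t)

Coefficient matrix A = [[-21, -16], [24, 19]].
Characteristic polynomial det(A - λI) = λ^2 + 2λ - 15 = 0.
Eigenvalues λ = -5, 3.
For λ=-5: (A-λI) row 1 is [-16, -16], so an eigenvector is (-1, 1).
For λ=3: (A-λI) row 1 is [-24, -16], so an eigenvector is (-2, 3).
General solution: K_1e^(-5t)(-1,1) + K_2e^(3t)(-2,3).
Applying x_1(0)=1, x_2(0)=-4 gives K_1=5, K_2=-3.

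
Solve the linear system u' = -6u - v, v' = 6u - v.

u(t) = c_1e^(-4t) - c_2e^(-3t), v(t) = -2c_1e^(-4t) + 3c_2e^(-3t)

Coefficient matrix A = [[-6, -1], [6, -1]].
Characteristic polynomial det(A - λI) = λ^2 + 7λ + 12 = 0.
Eigenvalues λ = -4, -3.
For λ=-4: (A-λI) row 1 is [-2, -1], so an eigenvector is (1, -2).
For λ=-3: (A-λI) row 1 is [-3, -1], so an eigenvector is (-1, 3).
General solution: c_1e^(-4t)(1,-2) + c_2e^(-3t)(-1,3).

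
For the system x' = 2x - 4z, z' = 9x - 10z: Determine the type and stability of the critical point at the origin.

A = [[2,-4],[9,-10]]; det(A-λI) = λ^2 + 8λ + 16.
repeated λ = -4 with a single eigenvector.

stable improper node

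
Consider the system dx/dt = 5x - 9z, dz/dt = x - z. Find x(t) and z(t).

Coefficient matrix A = [[5, -9], [1, -1]].
Characteristic polynomial det(A - λI) = λ^2 - 4λ + 4 = 0.
Single eigenvalue λ = 2 with algebraic multiplicity 2.
Eigenvector v = (3,1); generalized eigenvector w with (A-λI)w=v is (-2,-1).
General solution: e^(2t)[K_1·v + K_2·(t·v + w)].

x(t) = 3K_1e^(2t) + 3K_2te^(2t) - 2K_2e^(2t), z(t) = K_1e^(2t) + K_2te^(2t) - K_2e^(2t)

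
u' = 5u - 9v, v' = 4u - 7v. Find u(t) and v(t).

u(t) = 3c_1e^(-t) + 3c_2te^(-t) + 2c_2e^(-t), v(t) = 2c_1e^(-t) + 2c_2te^(-t) + c_2e^(-t)

Coefficient matrix A = [[5, -9], [4, -7]].
Characteristic polynomial det(A - λI) = λ^2 + 2λ + 1 = 0.
Single eigenvalue λ = -1 with algebraic multiplicity 2.
Eigenvector v = (3,2); generalized eigenvector w with (A-λI)w=v is (2,1).
General solution: e^(-t)[c_1·v + c_2·(t·v + w)].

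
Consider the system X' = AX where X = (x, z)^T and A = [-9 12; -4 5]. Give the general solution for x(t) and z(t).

x(t) = -2c_1e^(-3t) + 3c_2e^(-t), z(t) = -c_1e^(-3t) + 2c_2e^(-t)

Coefficient matrix A = [[-9, 12], [-4, 5]].
Characteristic polynomial det(A - λI) = λ^2 + 4λ + 3 = 0.
Eigenvalues λ = -3, -1.
For λ=-3: (A-λI) row 1 is [-6, 12], so an eigenvector is (-2, -1).
For λ=-1: (A-λI) row 1 is [-8, 12], so an eigenvector is (3, 2).
General solution: c_1e^(-3t)(-2,-1) + c_2e^(-t)(3,2).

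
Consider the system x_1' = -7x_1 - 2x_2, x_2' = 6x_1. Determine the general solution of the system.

Coefficient matrix A = [[-7, -2], [6, 0]].
Characteristic polynomial det(A - λI) = λ^2 + 7λ + 12 = 0.
Eigenvalues λ = -4, -3.
For λ=-4: (A-λI) row 1 is [-3, -2], so an eigenvector is (-2, 3).
For λ=-3: (A-λI) row 1 is [-4, -2], so an eigenvector is (1, -2).
General solution: C_1e^(-4t)(-2,3) + C_2e^(-3t)(1,-2).

x_1(t) = -2C_1e^(-4t) + C_2e^(-3t), x_2(t) = 3C_1e^(-4t) - 2C_2e^(-3t)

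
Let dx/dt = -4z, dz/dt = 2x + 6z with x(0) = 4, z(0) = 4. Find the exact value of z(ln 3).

A = [[0,-4],[2,6]]; eigenvalues λ = 4, 2.
Eigenvectors: (1,-1) for λ=4, (2,-1) for λ=2.
From the initial condition, c_1 = -12, c_2 = 8.
z(ln 3) = (-12)(3^4)(-1) + (8)(3^2)(-1) = 900.

900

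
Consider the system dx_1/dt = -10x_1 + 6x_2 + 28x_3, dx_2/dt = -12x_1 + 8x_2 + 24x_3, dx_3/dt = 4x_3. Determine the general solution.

Coefficient matrix A = [[-10, 6, 28], [-12, 8, 24], [0, 0, 4]].
det(A - λI) = 0 gives eigenvalues λ = 2, -4, 4.
For λ=2: eigenvector (-1,-2,0).
For λ=-4: eigenvector (1,1,0).
For λ=4: eigenvector (2,0,1).
General solution: C_1e^(2t)(-1,-2,0) + C_2e^(-4t)(1,1,0) + C_3e^(4t)(2,0,1).

x_1(t) = -C_1e^(2t) + C_2e^(-4t) + 2C_3e^(4t), x_2(t) = -2C_1e^(2t) + C_2e^(-4t), x_3(t) = C_3e^(4t)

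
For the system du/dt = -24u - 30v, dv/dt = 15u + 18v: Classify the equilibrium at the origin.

stable spiral

A = [[-24,-30],[15,18]]; det(A-λI) = λ^2 + 6λ + 18.
λ = -3 ± 3i: negative real part.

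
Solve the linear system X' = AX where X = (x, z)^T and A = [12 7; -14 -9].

x(t) = C_1e^(-2t) + C_2e^(5t), z(t) = -2C_1e^(-2t) - C_2e^(5t)

Coefficient matrix A = [[12, 7], [-14, -9]].
Characteristic polynomial det(A - λI) = λ^2 - 3λ - 10 = 0.
Eigenvalues λ = -2, 5.
For λ=-2: (A-λI) row 1 is [14, 7], so an eigenvector is (1, -2).
For λ=5: (A-λI) row 1 is [7, 7], so an eigenvector is (1, -1).
General solution: C_1e^(-2t)(1,-2) + C_2e^(5t)(1,-1).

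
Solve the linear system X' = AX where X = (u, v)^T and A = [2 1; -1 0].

Coefficient matrix A = [[2, 1], [-1, 0]].
Characteristic polynomial det(A - λI) = λ^2 - 2λ + 1 = 0.
Single eigenvalue λ = 1 with algebraic multiplicity 2.
Eigenvector v = (-1,1); generalized eigenvector w with (A-λI)w=v is (-3,2).
General solution: e^(t)[C_1·v + C_2·(t·v + w)].

u(t) = -C_1e^(t) - C_2te^(t) - 3C_2e^(t), v(t) = C_1e^(t) + C_2te^(t) + 2C_2e^(t)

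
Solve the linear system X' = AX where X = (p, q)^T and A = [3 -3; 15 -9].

p(t) = c_1e^(-3t)sin(3t) - c_2e^(-3t)cos(3t), q(t) = 2c_1e^(-3t)sin(3t) - c_1e^(-3t)cos(3t) - c_2e^(-3t)sin(3t) - 2c_2e^(-3t)cos(3t)

Coefficient matrix A = [[3, -3], [15, -9]].
Characteristic polynomial det(A - λI) = λ^2 + 6λ + 18 = 0.
Eigenvalues λ = -3 ± 3i (complex conjugate pair).
For λ=-3+3i: an eigenvector is (0,-1) - i(1,2) = (0 - i, -1 - 2i).
A real fundamental pair from Re and Im of e^((-3+3i)t)v: X_1 = e^(-3t)(cos(3t)·(0,-1) + sin(3t)·(1,2)), X_2 = e^(-3t)(sin(3t)·(0,-1) - cos(3t)·(1,2)).
General solution: c_1X_1 + c_2X_2.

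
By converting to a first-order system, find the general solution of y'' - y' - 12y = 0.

y(t) = C_1e^(-3t) + C_2e^(4t)

Let x_1 = y, x_2 = y'. Then x_1' = x_2 and x_2' = 12x_1 + x_2.
A = [[0,1],[12,1]]; det(A-λI) = λ^2 - λ - 12.
Eigenvalues λ = -3, 4 with eigenvectors (1,-3), (1,4).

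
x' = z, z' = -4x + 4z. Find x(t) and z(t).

Coefficient matrix A = [[0, 1], [-4, 4]].
Characteristic polynomial det(A - λI) = λ^2 - 4λ + 4 = 0.
Single eigenvalue λ = 2 with algebraic multiplicity 2.
Eigenvector v = (1,2); generalized eigenvector w with (A-λI)w=v is (-1,-1).
General solution: e^(2t)[c_1·v + c_2·(t·v + w)].

x(t) = c_1e^(2t) + c_2te^(2t) - c_2e^(2t), z(t) = 2c_1e^(2t) + 2c_2te^(2t) - c_2e^(2t)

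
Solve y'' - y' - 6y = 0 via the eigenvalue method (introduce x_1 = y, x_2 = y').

y(t) = K_1e^(3t) + K_2e^(-2t)

Let x_1 = y, x_2 = y'. Then x_1' = x_2 and x_2' = 6x_1 + x_2.
A = [[0,1],[6,1]]; det(A-λI) = λ^2 - λ - 6.
Eigenvalues λ = 3, -2 with eigenvectors (1,3), (1,-2).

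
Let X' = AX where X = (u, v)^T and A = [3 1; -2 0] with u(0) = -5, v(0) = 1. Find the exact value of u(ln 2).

-28

A = [[3,1],[-2,0]]; eigenvalues λ = 1, 2.
Eigenvectors: (-1,2) for λ=1, (-1,1) for λ=2.
From the initial condition, c_1 = -4, c_2 = 9.
u(ln 2) = (-4)(2^1)(-1) + (9)(2^2)(-1) = -28.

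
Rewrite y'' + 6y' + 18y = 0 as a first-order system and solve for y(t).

y(t) = K_1e^(-3t)cos(3t) + K_2e^(-3t)sin(3t)

Let x_1 = y, x_2 = y'. Then x_1' = x_2 and x_2' = -18x_1 - 6x_2.
A = [[0,1],[-18,-6]]; det(A-λI) = λ^2 + 6λ + 18.
Eigenvalues λ = -3 ± 3i.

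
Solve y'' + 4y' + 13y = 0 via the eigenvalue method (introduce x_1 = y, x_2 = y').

y(t) = C_1e^(-2t)cos(3t) + C_2e^(-2t)sin(3t)

Let x_1 = y, x_2 = y'. Then x_1' = x_2 and x_2' = -13x_1 - 4x_2.
A = [[0,1],[-13,-4]]; det(A-λI) = λ^2 + 4λ + 13.
Eigenvalues λ = -2 ± 3i.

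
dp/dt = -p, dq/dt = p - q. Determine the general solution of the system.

Coefficient matrix A = [[-1, 0], [1, -1]].
Characteristic polynomial det(A - λI) = λ^2 + 2λ + 1 = 0.
Single eigenvalue λ = -1 with algebraic multiplicity 2.
Eigenvector v = (0,-1); generalized eigenvector w with (A-λI)w=v is (-1,2).
General solution: e^(-t)[C_1·v + C_2·(t·v + w)].

p(t) = -C_2e^(-t), q(t) = -C_1e^(-t) - C_2te^(-t) + 2C_2e^(-t)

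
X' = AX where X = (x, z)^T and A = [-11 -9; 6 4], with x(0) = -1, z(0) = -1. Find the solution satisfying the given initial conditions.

x(t) = 5e^(-2t) - 6e^(-5t), z(t) = -5e^(-2t) + 4e^(-5t)

Coefficient matrix A = [[-11, -9], [6, 4]].
Characteristic polynomial det(A - λI) = λ^2 + 7λ + 10 = 0.
Eigenvalues λ = -5, -2.
For λ=-5: (A-λI) row 1 is [-6, -9], so an eigenvector is (-3, 2).
For λ=-2: (A-λI) row 1 is [-9, -9], so an eigenvector is (-1, 1).
General solution: C_1e^(-5t)(-3,2) + C_2e^(-2t)(-1,1).
Applying x(0)=-1, z(0)=-1 gives C_1=2, C_2=-5.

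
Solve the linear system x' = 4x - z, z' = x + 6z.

x(t) = K_1e^(5t) + K_2te^(5t) - K_2e^(5t), z(t) = -K_1e^(5t) - K_2te^(5t)

Coefficient matrix A = [[4, -1], [1, 6]].
Characteristic polynomial det(A - λI) = λ^2 - 10λ + 25 = 0.
Single eigenvalue λ = 5 with algebraic multiplicity 2.
Eigenvector v = (1,-1); generalized eigenvector w with (A-λI)w=v is (-1,0).
General solution: e^(5t)[K_1·v + K_2·(t·v + w)].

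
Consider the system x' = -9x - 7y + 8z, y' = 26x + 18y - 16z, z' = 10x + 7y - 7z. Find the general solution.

Coefficient matrix A = [[-9, -7, 8], [26, 18, -16], [10, 7, -7]].
det(A - λI) = 0 gives eigenvalues λ = 4, -3, 1.
For λ=4: eigenvector (-1,3,1).
For λ=-3: eigenvector (1,-2,-1).
For λ=1: eigenvector (2,-4,-1).
General solution: C_1e^(4t)(-1,3,1) + C_2e^(-3t)(1,-2,-1) + C_3e^(t)(2,-4,-1).

x(t) = -C_1e^(4t) + C_2e^(-3t) + 2C_3e^(t), y(t) = 3C_1e^(4t) - 2C_2e^(-3t) - 4C_3e^(t), z(t) = C_1e^(4t) - C_2e^(-3t) - C_3e^(t)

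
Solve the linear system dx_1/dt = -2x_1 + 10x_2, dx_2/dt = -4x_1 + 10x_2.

x_1(t) = 2c_1e^(4t)sin(2t) + c_1e^(4t)cos(2t) + c_2e^(4t)sin(2t) - 2c_2e^(4t)cos(2t), x_2(t) = c_1e^(4t)sin(2t) + c_1e^(4t)cos(2t) + c_2e^(4t)sin(2t) - c_2e^(4t)cos(2t)

Coefficient matrix A = [[-2, 10], [-4, 10]].
Characteristic polynomial det(A - λI) = λ^2 - 8λ + 20 = 0.
Eigenvalues λ = 4 ± 2i (complex conjugate pair).
For λ=4+2i: an eigenvector is (1,1) - i(2,1) = (1 - 2i, 1 - i).
A real fundamental pair from Re and Im of e^((4+2i)t)v: X_1 = e^(4t)(cos(2t)·(1,1) + sin(2t)·(2,1)), X_2 = e^(4t)(sin(2t)·(1,1) - cos(2t)·(2,1)).
General solution: c_1X_1 + c_2X_2.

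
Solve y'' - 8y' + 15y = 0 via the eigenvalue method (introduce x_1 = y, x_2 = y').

Let x_1 = y, x_2 = y'. Then x_1' = x_2 and x_2' = -15x_1 + 8x_2.
A = [[0,1],[-15,8]]; det(A-λI) = λ^2 - 8λ + 15.
Eigenvalues λ = 5, 3 with eigenvectors (1,5), (1,3).

y(t) = c_1e^(5t) + c_2e^(3t)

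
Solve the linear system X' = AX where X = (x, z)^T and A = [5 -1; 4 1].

x(t) = C_1e^(3t) + C_2te^(3t), z(t) = 2C_1e^(3t) + 2C_2te^(3t) - C_2e^(3t)

Coefficient matrix A = [[5, -1], [4, 1]].
Characteristic polynomial det(A - λI) = λ^2 - 6λ + 9 = 0.
Single eigenvalue λ = 3 with algebraic multiplicity 2.
Eigenvector v = (1,2); generalized eigenvector w with (A-λI)w=v is (0,-1).
General solution: e^(3t)[C_1·v + C_2·(t·v + w)].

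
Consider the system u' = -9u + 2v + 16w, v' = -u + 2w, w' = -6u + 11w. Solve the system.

Coefficient matrix A = [[-9, 2, 16], [-1, 0, 2], [-6, 0, 11]].
det(A - λI) = 0 gives eigenvalues λ = 2, 1, -1.
For λ=2: eigenvector (-6,-1,-4).
For λ=1: eigenvector (5,1,3).
For λ=-1: eigenvector (2,0,1).
General solution: c_1e^(2t)(-6,-1,-4) + c_2e^(t)(5,1,3) + c_3e^(-t)(2,0,1).

u(t) = -6c_1e^(2t) + 5c_2e^(t) + 2c_3e^(-t), v(t) = -c_1e^(2t) + c_2e^(t), w(t) = -4c_1e^(2t) + 3c_2e^(t) + c_3e^(-t)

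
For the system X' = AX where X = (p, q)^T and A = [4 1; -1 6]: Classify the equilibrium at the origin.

unstable improper node

A = [[4,1],[-1,6]]; det(A-λI) = λ^2 - 10λ + 25.
repeated λ = 5 with a single eigenvector.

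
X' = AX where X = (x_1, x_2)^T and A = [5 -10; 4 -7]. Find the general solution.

Coefficient matrix A = [[5, -10], [4, -7]].
Characteristic polynomial det(A - λI) = λ^2 + 2λ + 5 = 0.
Eigenvalues λ = -1 ± 2i (complex conjugate pair).
For λ=-1+2i: an eigenvector is (1,1) - i(-2,-1) = (1 + 2i, 1 + i).
A real fundamental pair from Re and Im of e^((-1+2i)t)v: X_1 = e^(-t)(cos(2t)·(1,1) + sin(2t)·(-2,-1)), X_2 = e^(-t)(sin(2t)·(1,1) - cos(2t)·(-2,-1)).
General solution: K_1X_1 + K_2X_2.

x_1(t) = -2K_1e^(-t)sin(2t) + K_1e^(-t)cos(2t) + K_2e^(-t)sin(2t) + 2K_2e^(-t)cos(2t), x_2(t) = -K_1e^(-t)sin(2t) + K_1e^(-t)cos(2t) + K_2e^(-t)sin(2t) + K_2e^(-t)cos(2t)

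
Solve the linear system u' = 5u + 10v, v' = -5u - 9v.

Coefficient matrix A = [[5, 10], [-5, -9]].
Characteristic polynomial det(A - λI) = λ^2 + 4λ + 5 = 0.
Eigenvalues λ = -2 ± i (complex conjugate pair).
For λ=-2+i: an eigenvector is (3,-2) - i(1,-1) = (3 - i, -2 + i).
A real fundamental pair from Re and Im of e^((-2+i)t)v: X_1 = e^(-2t)(cos(t)·(3,-2) + sin(t)·(1,-1)), X_2 = e^(-2t)(sin(t)·(3,-2) - cos(t)·(1,-1)).
General solution: c_1X_1 + c_2X_2.

u(t) = c_1e^(-2t)sin(t) + 3c_1e^(-2t)cos(t) + 3c_2e^(-2t)sin(t) - c_2e^(-2t)cos(t), v(t) = -c_1e^(-2t)sin(t) - 2c_1e^(-2t)cos(t) - 2c_2e^(-2t)sin(t) + c_2e^(-2t)cos(t)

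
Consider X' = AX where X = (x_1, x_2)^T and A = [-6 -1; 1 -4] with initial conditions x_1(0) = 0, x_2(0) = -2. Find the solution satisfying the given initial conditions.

x_1(t) = 2te^(-5t), x_2(t) = -2te^(-5t) - 2e^(-5t)

Coefficient matrix A = [[-6, -1], [1, -4]].
Characteristic polynomial det(A - λI) = λ^2 + 10λ + 25 = 0.
Single eigenvalue λ = -5 with algebraic multiplicity 2.
Eigenvector v = (1,-1); generalized eigenvector w with (A-λI)w=v is (-1,0).
General solution: e^(-5t)[K_1·v + K_2·(t·v + w)].
Applying x_1(0)=0, x_2(0)=-2 gives K_1=2, K_2=2.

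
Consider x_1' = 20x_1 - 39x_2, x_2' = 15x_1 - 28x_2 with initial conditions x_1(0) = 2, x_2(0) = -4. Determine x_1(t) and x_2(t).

Coefficient matrix A = [[20, -39], [15, -28]].
Characteristic polynomial det(A - λI) = λ^2 + 8λ + 25 = 0.
Eigenvalues λ = -4 ± 3i (complex conjugate pair).
For λ=-4+3i: an eigenvector is (2,1) - i(3,2) = (2 - 3i, 1 - 2i).
A real fundamental pair from Re and Im of e^((-4+3i)t)v: X_1 = e^(-4t)(cos(3t)·(2,1) + sin(3t)·(3,2)), X_2 = e^(-4t)(sin(3t)·(2,1) - cos(3t)·(3,2)).
General solution: K_1X_1 + K_2X_2.
Applying x_1(0)=2, x_2(0)=-4 gives K_1=16, K_2=10.

x_1(t) = 68e^(-4t)sin(3t) + 2e^(-4t)cos(3t), x_2(t) = 42e^(-4t)sin(3t) - 4e^(-4t)cos(3t)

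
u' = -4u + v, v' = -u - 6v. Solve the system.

Coefficient matrix A = [[-4, 1], [-1, -6]].
Characteristic polynomial det(A - λI) = λ^2 + 10λ + 25 = 0.
Single eigenvalue λ = -5 with algebraic multiplicity 2.
Eigenvector v = (1,-1); generalized eigenvector w with (A-λI)w=v is (1,0).
General solution: e^(-5t)[K_1·v + K_2·(t·v + w)].

u(t) = K_1e^(-5t) + K_2te^(-5t) + K_2e^(-5t), v(t) = -K_1e^(-5t) - K_2te^(-5t)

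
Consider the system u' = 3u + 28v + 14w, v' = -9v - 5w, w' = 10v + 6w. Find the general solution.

u(t) = K_1e^(3t) - 2K_3e^(-4t), v(t) = -K_2e^(t) + K_3e^(-4t), w(t) = 2K_2e^(t) - K_3e^(-4t)

Coefficient matrix A = [[3, 28, 14], [0, -9, -5], [0, 10, 6]].
det(A - λI) = 0 gives eigenvalues λ = 3, 1, -4.
For λ=3: eigenvector (1,0,0).
For λ=1: eigenvector (0,-1,2).
For λ=-4: eigenvector (-2,1,-1).
General solution: K_1e^(3t)(1,0,0) + K_2e^(t)(0,-1,2) + K_3e^(-4t)(-2,1,-1).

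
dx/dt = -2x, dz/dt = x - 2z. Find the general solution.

x(t) = c_2e^(-2t), z(t) = c_1e^(-2t) + c_2te^(-2t) - 3c_2e^(-2t)

Coefficient matrix A = [[-2, 0], [1, -2]].
Characteristic polynomial det(A - λI) = λ^2 + 4λ + 4 = 0.
Single eigenvalue λ = -2 with algebraic multiplicity 2.
Eigenvector v = (0,1); generalized eigenvector w with (A-λI)w=v is (1,-3).
General solution: e^(-2t)[c_1·v + c_2·(t·v + w)].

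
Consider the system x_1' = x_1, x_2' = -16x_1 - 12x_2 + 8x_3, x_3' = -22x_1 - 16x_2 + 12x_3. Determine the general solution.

Coefficient matrix A = [[1, 0, 0], [-16, -12, 8], [-22, -16, 12]].
det(A - λI) = 0 gives eigenvalues λ = -4, 1, 4.
For λ=-4: eigenvector (0,1,1).
For λ=1: eigenvector (1,0,2).
For λ=4: eigenvector (0,1,2).
General solution: c_1e^(-4t)(0,1,1) + c_2e^(t)(1,0,2) + c_3e^(4t)(0,1,2).

x_1(t) = c_2e^(t), x_2(t) = c_1e^(-4t) + c_3e^(4t), x_3(t) = c_1e^(-4t) + 2c_2e^(t) + 2c_3e^(4t)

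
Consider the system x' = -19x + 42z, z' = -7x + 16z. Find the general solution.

x(t) = -3c_1e^(-5t) - 2c_2e^(2t), z(t) = -c_1e^(-5t) - c_2e^(2t)

Coefficient matrix A = [[-19, 42], [-7, 16]].
Characteristic polynomial det(A - λI) = λ^2 + 3λ - 10 = 0.
Eigenvalues λ = -5, 2.
For λ=-5: (A-λI) row 1 is [-14, 42], so an eigenvector is (-3, -1).
For λ=2: (A-λI) row 1 is [-21, 42], so an eigenvector is (-2, -1).
General solution: c_1e^(-5t)(-3,-1) + c_2e^(2t)(-2,-1).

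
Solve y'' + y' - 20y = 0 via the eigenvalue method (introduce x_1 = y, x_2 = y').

Let x_1 = y, x_2 = y'. Then x_1' = x_2 and x_2' = 20x_1 - x_2.
A = [[0,1],[20,-1]]; det(A-λI) = λ^2 + λ - 20.
Eigenvalues λ = -5, 4 with eigenvectors (1,-5), (1,4).

y(t) = K_1e^(-5t) + K_2e^(4t)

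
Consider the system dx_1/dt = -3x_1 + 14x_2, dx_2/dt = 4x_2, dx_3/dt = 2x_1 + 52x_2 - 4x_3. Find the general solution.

x_1(t) = 2C_2e^(4t) + C_3e^(-3t), x_2(t) = C_2e^(4t), x_3(t) = C_1e^(-4t) + 7C_2e^(4t) + 2C_3e^(-3t)

Coefficient matrix A = [[-3, 14, 0], [0, 4, 0], [2, 52, -4]].
det(A - λI) = 0 gives eigenvalues λ = -4, 4, -3.
For λ=-4: eigenvector (0,0,1).
For λ=4: eigenvector (2,1,7).
For λ=-3: eigenvector (1,0,2).
General solution: C_1e^(-4t)(0,0,1) + C_2e^(4t)(2,1,7) + C_3e^(-3t)(1,0,2).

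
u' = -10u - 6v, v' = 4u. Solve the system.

Coefficient matrix A = [[-10, -6], [4, 0]].
Characteristic polynomial det(A - λI) = λ^2 + 10λ + 24 = 0.
Eigenvalues λ = -6, -4.
For λ=-6: (A-λI) row 1 is [-4, -6], so an eigenvector is (-3, 2).
For λ=-4: (A-λI) row 1 is [-6, -6], so an eigenvector is (-1, 1).
General solution: K_1e^(-6t)(-3,2) + K_2e^(-4t)(-1,1).

u(t) = -3K_1e^(-6t) - K_2e^(-4t), v(t) = 2K_1e^(-6t) + K_2e^(-4t)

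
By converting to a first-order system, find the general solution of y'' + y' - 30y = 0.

Let x_1 = y, x_2 = y'. Then x_1' = x_2 and x_2' = 30x_1 - x_2.
A = [[0,1],[30,-1]]; det(A-λI) = λ^2 + λ - 30.
Eigenvalues λ = 5, -6 with eigenvectors (1,5), (1,-6).

y(t) = c_1e^(5t) + c_2e^(-6t)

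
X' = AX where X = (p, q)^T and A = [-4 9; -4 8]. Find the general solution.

Coefficient matrix A = [[-4, 9], [-4, 8]].
Characteristic polynomial det(A - λI) = λ^2 - 4λ + 4 = 0.
Single eigenvalue λ = 2 with algebraic multiplicity 2.
Eigenvector v = (3,2); generalized eigenvector w with (A-λI)w=v is (1,1).
General solution: e^(2t)[C_1·v + C_2·(t·v + w)].

p(t) = 3C_1e^(2t) + 3C_2te^(2t) + C_2e^(2t), q(t) = 2C_1e^(2t) + 2C_2te^(2t) + C_2e^(2t)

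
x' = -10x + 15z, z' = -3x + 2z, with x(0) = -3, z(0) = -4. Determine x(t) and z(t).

Coefficient matrix A = [[-10, 15], [-3, 2]].
Characteristic polynomial det(A - λI) = λ^2 + 8λ + 25 = 0.
Eigenvalues λ = -4 ± 3i (complex conjugate pair).
For λ=-4+3i: an eigenvector is (2,1) - i(1,0) = (2 - i, 1).
A real fundamental pair from Re and Im of e^((-4+3i)t)v: X_1 = e^(-4t)(cos(3t)·(2,1) + sin(3t)·(1,0)), X_2 = e^(-4t)(sin(3t)·(2,1) - cos(3t)·(1,0)).
General solution: c_1X_1 + c_2X_2.
Applying x(0)=-3, z(0)=-4 gives c_1=-4, c_2=-5.

x(t) = -14e^(-4t)sin(3t) - 3e^(-4t)cos(3t), z(t) = -5e^(-4t)sin(3t) - 4e^(-4t)cos(3t)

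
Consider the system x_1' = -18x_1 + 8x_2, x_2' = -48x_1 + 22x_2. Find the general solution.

Coefficient matrix A = [[-18, 8], [-48, 22]].
Characteristic polynomial det(A - λI) = λ^2 - 4λ - 12 = 0.
Eigenvalues λ = 6, -2.
For λ=6: (A-λI) row 1 is [-24, 8], so an eigenvector is (1, 3).
For λ=-2: (A-λI) row 1 is [-16, 8], so an eigenvector is (1, 2).
General solution: K_1e^(6t)(1,3) + K_2e^(-2t)(1,2).

x_1(t) = K_1e^(6t) + K_2e^(-2t), x_2(t) = 3K_1e^(6t) + 2K_2e^(-2t)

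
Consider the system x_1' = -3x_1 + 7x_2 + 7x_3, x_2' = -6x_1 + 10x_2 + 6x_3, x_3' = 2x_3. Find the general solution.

Coefficient matrix A = [[-3, 7, 7], [-6, 10, 6], [0, 0, 2]].
det(A - λI) = 0 gives eigenvalues λ = 3, 4, 2.
For λ=3: eigenvector (7,6,0).
For λ=4: eigenvector (1,1,0).
For λ=2: eigenvector (-7,-6,1).
General solution: c_1e^(3t)(7,6,0) + c_2e^(4t)(1,1,0) + c_3e^(2t)(-7,-6,1).

x_1(t) = 7c_1e^(3t) + c_2e^(4t) - 7c_3e^(2t), x_2(t) = 6c_1e^(3t) + c_2e^(4t) - 6c_3e^(2t), x_3(t) = c_3e^(2t)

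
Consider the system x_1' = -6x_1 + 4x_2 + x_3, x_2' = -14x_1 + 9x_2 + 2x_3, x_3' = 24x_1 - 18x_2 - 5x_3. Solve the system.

x_1(t) = c_1e^(-t) + c_2e^(t) + c_3e^(-2t), x_2(t) = 2c_1e^(-t) + 3c_2e^(t) + 2c_3e^(-2t), x_3(t) = -3c_1e^(-t) - 5c_2e^(t) - 4c_3e^(-2t)

Coefficient matrix A = [[-6, 4, 1], [-14, 9, 2], [24, -18, -5]].
det(A - λI) = 0 gives eigenvalues λ = -1, 1, -2.
For λ=-1: eigenvector (1,2,-3).
For λ=1: eigenvector (1,3,-5).
For λ=-2: eigenvector (1,2,-4).
General solution: c_1e^(-t)(1,2,-3) + c_2e^(t)(1,3,-5) + c_3e^(-2t)(1,2,-4).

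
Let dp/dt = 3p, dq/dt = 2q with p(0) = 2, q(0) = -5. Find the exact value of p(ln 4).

A = [[3,0],[0,2]]; eigenvalues λ = 2, 3.
Eigenvectors: (0,-1) for λ=2, (1,0) for λ=3.
From the initial condition, c_1 = 5, c_2 = 2.
p(ln 4) = (5)(4^2)(0) + (2)(4^3)(1) = 128.

128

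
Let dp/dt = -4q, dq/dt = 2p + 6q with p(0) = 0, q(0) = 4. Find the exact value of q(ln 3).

612

A = [[0,-4],[2,6]]; eigenvalues λ = 4, 2.
Eigenvectors: (1,-1) for λ=4, (-2,1) for λ=2.
From the initial condition, c_1 = -8, c_2 = -4.
q(ln 3) = (-8)(3^4)(-1) + (-4)(3^2)(1) = 612.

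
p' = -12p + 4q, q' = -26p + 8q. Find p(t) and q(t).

Coefficient matrix A = [[-12, 4], [-26, 8]].
Characteristic polynomial det(A - λI) = λ^2 + 4λ + 8 = 0.
Eigenvalues λ = -2 ± 2i (complex conjugate pair).
For λ=-2+2i: an eigenvector is (1,3) - i(1,2) = (1 - i, 3 - 2i).
A real fundamental pair from Re and Im of e^((-2+2i)t)v: X_1 = e^(-2t)(cos(2t)·(1,3) + sin(2t)·(1,2)), X_2 = e^(-2t)(sin(2t)·(1,3) - cos(2t)·(1,2)).
General solution: c_1X_1 + c_2X_2.

p(t) = c_1e^(-2t)sin(2t) + c_1e^(-2t)cos(2t) + c_2e^(-2t)sin(2t) - c_2e^(-2t)cos(2t), q(t) = 2c_1e^(-2t)sin(2t) + 3c_1e^(-2t)cos(2t) + 3c_2e^(-2t)sin(2t) - 2c_2e^(-2t)cos(2t)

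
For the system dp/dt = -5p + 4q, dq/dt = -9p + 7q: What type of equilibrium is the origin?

A = [[-5,4],[-9,7]]; det(A-λI) = λ^2 - 2λ + 1.
repeated λ = 1 with a single eigenvector.

unstable improper node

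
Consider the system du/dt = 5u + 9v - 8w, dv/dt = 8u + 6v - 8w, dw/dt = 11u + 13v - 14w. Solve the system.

Coefficient matrix A = [[5, 9, -8], [8, 6, -8], [11, 13, -14]].
det(A - λI) = 0 gives eigenvalues λ = -3, -2, 2.
For λ=-3: eigenvector (1,0,1).
For λ=-2: eigenvector (-1,-1,-2).
For λ=2: eigenvector (2,2,3).
General solution: c_1e^(-3t)(1,0,1) + c_2e^(-2t)(-1,-1,-2) + c_3e^(2t)(2,2,3).

u(t) = c_1e^(-3t) - c_2e^(-2t) + 2c_3e^(2t), v(t) = -c_2e^(-2t) + 2c_3e^(2t), w(t) = c_1e^(-3t) - 2c_2e^(-2t) + 3c_3e^(2t)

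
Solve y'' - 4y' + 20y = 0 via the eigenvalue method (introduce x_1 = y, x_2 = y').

Let x_1 = y, x_2 = y'. Then x_1' = x_2 and x_2' = -20x_1 + 4x_2.
A = [[0,1],[-20,4]]; det(A-λI) = λ^2 - 4λ + 20.
Eigenvalues λ = 2 ± 4i.

y(t) = K_1e^(2t)cos(4t) + K_2e^(2t)sin(4t)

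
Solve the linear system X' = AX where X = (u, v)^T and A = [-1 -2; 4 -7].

u(t) = C_1e^(-5t) + C_2e^(-3t), v(t) = 2C_1e^(-5t) + C_2e^(-3t)

Coefficient matrix A = [[-1, -2], [4, -7]].
Characteristic polynomial det(A - λI) = λ^2 + 8λ + 15 = 0.
Eigenvalues λ = -5, -3.
For λ=-5: (A-λI) row 1 is [4, -2], so an eigenvector is (1, 2).
For λ=-3: (A-λI) row 1 is [2, -2], so an eigenvector is (1, 1).
General solution: C_1e^(-5t)(1,2) + C_2e^(-3t)(1,1).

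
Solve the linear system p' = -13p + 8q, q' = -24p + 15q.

Coefficient matrix A = [[-13, 8], [-24, 15]].
Characteristic polynomial det(A - λI) = λ^2 - 2λ - 3 = 0.
Eigenvalues λ = -1, 3.
For λ=-1: (A-λI) row 1 is [-12, 8], so an eigenvector is (2, 3).
For λ=3: (A-λI) row 1 is [-16, 8], so an eigenvector is (1, 2).
General solution: C_1e^(-t)(2,3) + C_2e^(3t)(1,2).

p(t) = 2C_1e^(-t) + C_2e^(3t), q(t) = 3C_1e^(-t) + 2C_2e^(3t)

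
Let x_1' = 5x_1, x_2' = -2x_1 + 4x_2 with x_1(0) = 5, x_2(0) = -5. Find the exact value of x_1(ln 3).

1215

A = [[5,0],[-2,4]]; eigenvalues λ = 4, 5.
Eigenvectors: (0,-1) for λ=4, (-1,2) for λ=5.
From the initial condition, c_1 = -5, c_2 = -5.
x_1(ln 3) = (-5)(3^4)(0) + (-5)(3^5)(-1) = 1215.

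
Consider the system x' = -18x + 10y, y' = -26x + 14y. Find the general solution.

x(t) = -2K_1e^(-2t)sin(2t) - K_1e^(-2t)cos(2t) - K_2e^(-2t)sin(2t) + 2K_2e^(-2t)cos(2t), y(t) = -3K_1e^(-2t)sin(2t) - 2K_1e^(-2t)cos(2t) - 2K_2e^(-2t)sin(2t) + 3K_2e^(-2t)cos(2t)

Coefficient matrix A = [[-18, 10], [-26, 14]].
Characteristic polynomial det(A - λI) = λ^2 + 4λ + 8 = 0.
Eigenvalues λ = -2 ± 2i (complex conjugate pair).
For λ=-2+2i: an eigenvector is (-1,-2) - i(-2,-3) = (-1 + 2i, -2 + 3i).
A real fundamental pair from Re and Im of e^((-2+2i)t)v: X_1 = e^(-2t)(cos(2t)·(-1,-2) + sin(2t)·(-2,-3)), X_2 = e^(-2t)(sin(2t)·(-1,-2) - cos(2t)·(-2,-3)).
General solution: K_1X_1 + K_2X_2.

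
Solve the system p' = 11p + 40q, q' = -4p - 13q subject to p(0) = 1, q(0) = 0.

p(t) = 3e^(-t)sin(4t) + e^(-t)cos(4t), q(t) = -e^(-t)sin(4t)

Coefficient matrix A = [[11, 40], [-4, -13]].
Characteristic polynomial det(A - λI) = λ^2 + 2λ + 17 = 0.
Eigenvalues λ = -1 ± 4i (complex conjugate pair).
For λ=-1+4i: an eigenvector is (-1,0) - i(-3,1) = (-1 + 3i, 0 - i).
A real fundamental pair from Re and Im of e^((-1+4i)t)v: X_1 = e^(-t)(cos(4t)·(-1,0) + sin(4t)·(-3,1)), X_2 = e^(-t)(sin(4t)·(-1,0) - cos(4t)·(-3,1)).
General solution: C_1X_1 + C_2X_2.
Applying p(0)=1, q(0)=0 gives C_1=-1, C_2=0.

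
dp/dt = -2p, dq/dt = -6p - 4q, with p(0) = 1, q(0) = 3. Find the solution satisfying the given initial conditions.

Coefficient matrix A = [[-2, 0], [-6, -4]].
Characteristic polynomial det(A - λI) = λ^2 + 6λ + 8 = 0.
Eigenvalues λ = -4, -2.
For λ=-4: (A-λI) row 1 is [2, 0], so an eigenvector is (0, 1).
For λ=-2: (A-λI) row 2 is [-6, -2], so an eigenvector is (-1, 3).
General solution: K_1e^(-4t)(0,1) + K_2e^(-2t)(-1,3).
Applying p(0)=1, q(0)=3 gives K_1=6, K_2=-1.

p(t) = e^(-2t), q(t) = -3e^(-2t) + 6e^(-4t)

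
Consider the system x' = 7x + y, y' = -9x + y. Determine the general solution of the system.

Coefficient matrix A = [[7, 1], [-9, 1]].
Characteristic polynomial det(A - λI) = λ^2 - 8λ + 16 = 0.
Single eigenvalue λ = 4 with algebraic multiplicity 2.
Eigenvector v = (1,-3); generalized eigenvector w with (A-λI)w=v is (1,-2).
General solution: e^(4t)[K_1·v + K_2·(t·v + w)].

x(t) = K_1e^(4t) + K_2te^(4t) + K_2e^(4t), y(t) = -3K_1e^(4t) - 3K_2te^(4t) - 2K_2e^(4t)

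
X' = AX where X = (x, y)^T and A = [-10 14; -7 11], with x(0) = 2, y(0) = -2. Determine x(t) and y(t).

x(t) = -6e^(4t) + 8e^(-3t), y(t) = -6e^(4t) + 4e^(-3t)

Coefficient matrix A = [[-10, 14], [-7, 11]].
Characteristic polynomial det(A - λI) = λ^2 - λ - 12 = 0.
Eigenvalues λ = -3, 4.
For λ=-3: (A-λI) row 1 is [-7, 14], so an eigenvector is (2, 1).
For λ=4: (A-λI) row 1 is [-14, 14], so an eigenvector is (1, 1).
General solution: c_1e^(-3t)(2,1) + c_2e^(4t)(1,1).
Applying x(0)=2, y(0)=-2 gives c_1=4, c_2=-6.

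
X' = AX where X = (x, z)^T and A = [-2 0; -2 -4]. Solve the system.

x(t) = c_2e^(-2t), z(t) = -c_1e^(-4t) - c_2e^(-2t)

Coefficient matrix A = [[-2, 0], [-2, -4]].
Characteristic polynomial det(A - λI) = λ^2 + 6λ + 8 = 0.
Eigenvalues λ = -4, -2.
For λ=-4: (A-λI) row 1 is [2, 0], so an eigenvector is (0, -1).
For λ=-2: (A-λI) row 2 is [-2, -2], so an eigenvector is (1, -1).
General solution: c_1e^(-4t)(0,-1) + c_2e^(-2t)(1,-1).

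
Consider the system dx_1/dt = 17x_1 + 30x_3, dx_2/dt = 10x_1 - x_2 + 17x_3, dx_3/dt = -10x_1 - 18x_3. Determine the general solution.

x_1(t) = -3K_2e^(-3t) - 2K_3e^(2t), x_2(t) = K_1e^(-t) - 2K_2e^(-3t) - K_3e^(2t), x_3(t) = 2K_2e^(-3t) + K_3e^(2t)

Coefficient matrix A = [[17, 0, 30], [10, -1, 17], [-10, 0, -18]].
det(A - λI) = 0 gives eigenvalues λ = -1, -3, 2.
For λ=-1: eigenvector (0,1,0).
For λ=-3: eigenvector (-3,-2,2).
For λ=2: eigenvector (-2,-1,1).
General solution: K_1e^(-t)(0,1,0) + K_2e^(-3t)(-3,-2,2) + K_3e^(2t)(-2,-1,1).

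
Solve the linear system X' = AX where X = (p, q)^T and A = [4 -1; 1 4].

p(t) = -C_1e^(4t)sin(t) + C_2e^(4t)cos(t), q(t) = C_1e^(4t)cos(t) + C_2e^(4t)sin(t)

Coefficient matrix A = [[4, -1], [1, 4]].
Characteristic polynomial det(A - λI) = λ^2 - 8λ + 17 = 0.
Eigenvalues λ = 4 ± i (complex conjugate pair).
For λ=4+i: an eigenvector is (0,1) - i(-1,0) = (0 + i, 1).
A real fundamental pair from Re and Im of e^((4+i)t)v: X_1 = e^(4t)(cos(t)·(0,1) + sin(t)·(-1,0)), X_2 = e^(4t)(sin(t)·(0,1) - cos(t)·(-1,0)).
General solution: C_1X_1 + C_2X_2.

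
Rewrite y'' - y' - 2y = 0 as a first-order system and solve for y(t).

Let x_1 = y, x_2 = y'. Then x_1' = x_2 and x_2' = 2x_1 + x_2.
A = [[0,1],[2,1]]; det(A-λI) = λ^2 - λ - 2.
Eigenvalues λ = 2, -1 with eigenvectors (1,2), (1,-1).

y(t) = C_1e^(2t) + C_2e^(-t)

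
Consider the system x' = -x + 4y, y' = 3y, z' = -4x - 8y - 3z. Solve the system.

Coefficient matrix A = [[-1, 4, 0], [0, 3, 0], [-4, -8, -3]].
det(A - λI) = 0 gives eigenvalues λ = -1, 3, -3.
For λ=-1: eigenvector (1,0,-2).
For λ=3: eigenvector (1,1,-2).
For λ=-3: eigenvector (0,0,1).
General solution: K_1e^(-t)(1,0,-2) + K_2e^(3t)(1,1,-2) + K_3e^(-3t)(0,0,1).

x(t) = K_1e^(-t) + K_2e^(3t), y(t) = K_2e^(3t), z(t) = -2K_1e^(-t) - 2K_2e^(3t) + K_3e^(-3t)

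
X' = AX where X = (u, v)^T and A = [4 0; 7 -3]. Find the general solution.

Coefficient matrix A = [[4, 0], [7, -3]].
Characteristic polynomial det(A - λI) = λ^2 - λ - 12 = 0.
Eigenvalues λ = 4, -3.
For λ=4: (A-λI) row 2 is [7, -7], so an eigenvector is (-1, -1).
For λ=-3: (A-λI) row 1 is [7, 0], so an eigenvector is (0, 1).
General solution: C_1e^(4t)(-1,-1) + C_2e^(-3t)(0,1).

u(t) = -C_1e^(4t), v(t) = -C_1e^(4t) + C_2e^(-3t)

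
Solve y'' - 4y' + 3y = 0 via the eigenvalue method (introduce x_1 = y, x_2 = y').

Let x_1 = y, x_2 = y'. Then x_1' = x_2 and x_2' = -3x_1 + 4x_2.
A = [[0,1],[-3,4]]; det(A-λI) = λ^2 - 4λ + 3.
Eigenvalues λ = 1, 3 with eigenvectors (1,1), (1,3).

y(t) = K_1e^(t) + K_2e^(3t)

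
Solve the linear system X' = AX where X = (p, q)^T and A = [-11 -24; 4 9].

Coefficient matrix A = [[-11, -24], [4, 9]].
Characteristic polynomial det(A - λI) = λ^2 + 2λ - 3 = 0.
Eigenvalues λ = 1, -3.
For λ=1: (A-λI) row 1 is [-12, -24], so an eigenvector is (-2, 1).
For λ=-3: (A-λI) row 1 is [-8, -24], so an eigenvector is (-3, 1).
General solution: C_1e^(t)(-2,1) + C_2e^(-3t)(-3,1).

p(t) = -2C_1e^(t) - 3C_2e^(-3t), q(t) = C_1e^(t) + C_2e^(-3t)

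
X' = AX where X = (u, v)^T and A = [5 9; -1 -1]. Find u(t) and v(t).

Coefficient matrix A = [[5, 9], [-1, -1]].
Characteristic polynomial det(A - λI) = λ^2 - 4λ + 4 = 0.
Single eigenvalue λ = 2 with algebraic multiplicity 2.
Eigenvector v = (-3,1); generalized eigenvector w with (A-λI)w=v is (2,-1).
General solution: e^(2t)[C_1·v + C_2·(t·v + w)].

u(t) = -3C_1e^(2t) - 3C_2te^(2t) + 2C_2e^(2t), v(t) = C_1e^(2t) + C_2te^(2t) - C_2e^(2t)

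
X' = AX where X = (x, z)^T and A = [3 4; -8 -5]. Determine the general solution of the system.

Coefficient matrix A = [[3, 4], [-8, -5]].
Characteristic polynomial det(A - λI) = λ^2 + 2λ + 17 = 0.
Eigenvalues λ = -1 ± 4i (complex conjugate pair).
For λ=-1+4i: an eigenvector is (0,1) - i(1,-1) = (0 - i, 1 + i).
A real fundamental pair from Re and Im of e^((-1+4i)t)v: X_1 = e^(-t)(cos(4t)·(0,1) + sin(4t)·(1,-1)), X_2 = e^(-t)(sin(4t)·(0,1) - cos(4t)·(1,-1)).
General solution: C_1X_1 + C_2X_2.

x(t) = C_1e^(-t)sin(4t) - C_2e^(-t)cos(4t), z(t) = -C_1e^(-t)sin(4t) + C_1e^(-t)cos(4t) + C_2e^(-t)sin(4t) + C_2e^(-t)cos(4t)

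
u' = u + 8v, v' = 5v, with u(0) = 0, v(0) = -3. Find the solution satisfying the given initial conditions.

Coefficient matrix A = [[1, 8], [0, 5]].
Characteristic polynomial det(A - λI) = λ^2 - 6λ + 5 = 0.
Eigenvalues λ = 5, 1.
For λ=5: (A-λI) row 1 is [-4, 8], so an eigenvector is (-2, -1).
For λ=1: (A-λI) row 1 is [0, 8], so an eigenvector is (-1, 0).
General solution: c_1e^(5t)(-2,-1) + c_2e^(t)(-1,0).
Applying u(0)=0, v(0)=-3 gives c_1=3, c_2=-6.

u(t) = -6e^(5t) + 6e^(t), v(t) = -3e^(5t)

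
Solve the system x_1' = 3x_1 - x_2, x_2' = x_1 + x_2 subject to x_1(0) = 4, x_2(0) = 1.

Coefficient matrix A = [[3, -1], [1, 1]].
Characteristic polynomial det(A - λI) = λ^2 - 4λ + 4 = 0.
Single eigenvalue λ = 2 with algebraic multiplicity 2.
Eigenvector v = (-1,-1); generalized eigenvector w with (A-λI)w=v is (2,3).
General solution: e^(2t)[c_1·v + c_2·(t·v + w)].
Applying x_1(0)=4, x_2(0)=1 gives c_1=-10, c_2=-3.

x_1(t) = 3te^(2t) + 4e^(2t), x_2(t) = 3te^(2t) + e^(2t)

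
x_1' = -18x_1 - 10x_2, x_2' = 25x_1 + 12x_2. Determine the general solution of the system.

x_1(t) = -C_1e^(-3t)sin(5t) + C_1e^(-3t)cos(5t) + C_2e^(-3t)sin(5t) + C_2e^(-3t)cos(5t), x_2(t) = 2C_1e^(-3t)sin(5t) - C_1e^(-3t)cos(5t) - C_2e^(-3t)sin(5t) - 2C_2e^(-3t)cos(5t)

Coefficient matrix A = [[-18, -10], [25, 12]].
Characteristic polynomial det(A - λI) = λ^2 + 6λ + 34 = 0.
Eigenvalues λ = -3 ± 5i (complex conjugate pair).
For λ=-3+5i: an eigenvector is (1,-1) - i(-1,2) = (1 + i, -1 - 2i).
A real fundamental pair from Re and Im of e^((-3+5i)t)v: X_1 = e^(-3t)(cos(5t)·(1,-1) + sin(5t)·(-1,2)), X_2 = e^(-3t)(sin(5t)·(1,-1) - cos(5t)·(-1,2)).
General solution: C_1X_1 + C_2X_2.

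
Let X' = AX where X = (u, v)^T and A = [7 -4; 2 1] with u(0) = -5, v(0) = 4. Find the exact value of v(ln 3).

-1836

A = [[7,-4],[2,1]]; eigenvalues λ = 5, 3.
Eigenvectors: (2,1) for λ=5, (1,1) for λ=3.
From the initial condition, c_1 = -9, c_2 = 13.
v(ln 3) = (-9)(3^5)(1) + (13)(3^3)(1) = -1836.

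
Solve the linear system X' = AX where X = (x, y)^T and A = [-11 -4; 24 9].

Coefficient matrix A = [[-11, -4], [24, 9]].
Characteristic polynomial det(A - λI) = λ^2 + 2λ - 3 = 0.
Eigenvalues λ = -3, 1.
For λ=-3: (A-λI) row 1 is [-8, -4], so an eigenvector is (-1, 2).
For λ=1: (A-λI) row 1 is [-12, -4], so an eigenvector is (1, -3).
General solution: C_1e^(-3t)(-1,2) + C_2e^(t)(1,-3).

x(t) = -C_1e^(-3t) + C_2e^(t), y(t) = 2C_1e^(-3t) - 3C_2e^(t)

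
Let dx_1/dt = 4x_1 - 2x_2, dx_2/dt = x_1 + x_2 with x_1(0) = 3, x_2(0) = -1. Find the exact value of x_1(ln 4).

432

A = [[4,-2],[1,1]]; eigenvalues λ = 3, 2.
Eigenvectors: (-2,-1) for λ=3, (-1,-1) for λ=2.
From the initial condition, c_1 = -4, c_2 = 5.
x_1(ln 4) = (-4)(4^3)(-2) + (5)(4^2)(-1) = 432.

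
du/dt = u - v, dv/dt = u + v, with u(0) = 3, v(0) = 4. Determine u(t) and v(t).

u(t) = -4e^(t)sin(t) + 3e^(t)cos(t), v(t) = 3e^(t)sin(t) + 4e^(t)cos(t)

Coefficient matrix A = [[1, -1], [1, 1]].
Characteristic polynomial det(A - λI) = λ^2 - 2λ + 2 = 0.
Eigenvalues λ = 1 ± i (complex conjugate pair).
For λ=1+i: an eigenvector is (0,-1) - i(1,0) = (0 - i, -1).
A real fundamental pair from Re and Im of e^((1+i)t)v: X_1 = e^(t)(cos(t)·(0,-1) + sin(t)·(1,0)), X_2 = e^(t)(sin(t)·(0,-1) - cos(t)·(1,0)).
General solution: C_1X_1 + C_2X_2.
Applying u(0)=3, v(0)=4 gives C_1=-4, C_2=-3.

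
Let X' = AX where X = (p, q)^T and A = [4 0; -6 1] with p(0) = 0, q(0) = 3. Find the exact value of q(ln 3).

A = [[4,0],[-6,1]]; eigenvalues λ = 1, 4.
Eigenvectors: (0,1) for λ=1, (1,-2) for λ=4.
From the initial condition, c_1 = 3, c_2 = 0.
q(ln 3) = (3)(3^1)(1) + (0)(3^4)(-2) = 9.

9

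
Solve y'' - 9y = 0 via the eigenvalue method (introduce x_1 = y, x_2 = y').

y(t) = c_1e^(-3t) + c_2e^(3t)

Let x_1 = y, x_2 = y'. Then x_1' = x_2 and x_2' = 9x_1.
A = [[0,1],[9,0]]; det(A-λI) = λ^2 - 9.
Eigenvalues λ = -3, 3 with eigenvectors (1,-3), (1,3).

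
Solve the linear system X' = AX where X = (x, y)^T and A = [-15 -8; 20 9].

Coefficient matrix A = [[-15, -8], [20, 9]].
Characteristic polynomial det(A - λI) = λ^2 + 6λ + 25 = 0.
Eigenvalues λ = -3 ± 4i (complex conjugate pair).
For λ=-3+4i: an eigenvector is (1,-2) - i(1,-1) = (1 - i, -2 + i).
A real fundamental pair from Re and Im of e^((-3+4i)t)v: X_1 = e^(-3t)(cos(4t)·(1,-2) + sin(4t)·(1,-1)), X_2 = e^(-3t)(sin(4t)·(1,-2) - cos(4t)·(1,-1)).
General solution: K_1X_1 + K_2X_2.

x(t) = K_1e^(-3t)sin(4t) + K_1e^(-3t)cos(4t) + K_2e^(-3t)sin(4t) - K_2e^(-3t)cos(4t), y(t) = -K_1e^(-3t)sin(4t) - 2K_1e^(-3t)cos(4t) - 2K_2e^(-3t)sin(4t) + K_2e^(-3t)cos(4t)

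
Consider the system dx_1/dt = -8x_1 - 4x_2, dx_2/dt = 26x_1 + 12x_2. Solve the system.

x_1(t) = -C_1e^(2t)sin(2t) + C_1e^(2t)cos(2t) + C_2e^(2t)sin(2t) + C_2e^(2t)cos(2t), x_2(t) = 3C_1e^(2t)sin(2t) - 2C_1e^(2t)cos(2t) - 2C_2e^(2t)sin(2t) - 3C_2e^(2t)cos(2t)

Coefficient matrix A = [[-8, -4], [26, 12]].
Characteristic polynomial det(A - λI) = λ^2 - 4λ + 8 = 0.
Eigenvalues λ = 2 ± 2i (complex conjugate pair).
For λ=2+2i: an eigenvector is (1,-2) - i(-1,3) = (1 + i, -2 - 3i).
A real fundamental pair from Re and Im of e^((2+2i)t)v: X_1 = e^(2t)(cos(2t)·(1,-2) + sin(2t)·(-1,3)), X_2 = e^(2t)(sin(2t)·(1,-2) - cos(2t)·(-1,3)).
General solution: C_1X_1 + C_2X_2.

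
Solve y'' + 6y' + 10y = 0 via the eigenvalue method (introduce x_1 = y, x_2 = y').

Let x_1 = y, x_2 = y'. Then x_1' = x_2 and x_2' = -10x_1 - 6x_2.
A = [[0,1],[-10,-6]]; det(A-λI) = λ^2 + 6λ + 10.
Eigenvalues λ = -3 ± i.

y(t) = c_1e^(-3t)cos(t) + c_2e^(-3t)sin(t)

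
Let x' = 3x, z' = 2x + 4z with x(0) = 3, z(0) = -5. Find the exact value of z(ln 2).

-32

A = [[3,0],[2,4]]; eigenvalues λ = 4, 3.
Eigenvectors: (0,-1) for λ=4, (-1,2) for λ=3.
From the initial condition, c_1 = -1, c_2 = -3.
z(ln 2) = (-1)(2^4)(-1) + (-3)(2^3)(2) = -32.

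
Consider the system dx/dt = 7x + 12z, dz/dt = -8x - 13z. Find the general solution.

Coefficient matrix A = [[7, 12], [-8, -13]].
Characteristic polynomial det(A - λI) = λ^2 + 6λ + 5 = 0.
Eigenvalues λ = -1, -5.
For λ=-1: (A-λI) row 1 is [8, 12], so an eigenvector is (-3, 2).
For λ=-5: (A-λI) row 1 is [12, 12], so an eigenvector is (-1, 1).
General solution: C_1e^(-t)(-3,2) + C_2e^(-5t)(-1,1).

x(t) = -3C_1e^(-t) - C_2e^(-5t), z(t) = 2C_1e^(-t) + C_2e^(-5t)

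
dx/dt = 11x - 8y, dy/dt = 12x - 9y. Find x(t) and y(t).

Coefficient matrix A = [[11, -8], [12, -9]].
Characteristic polynomial det(A - λI) = λ^2 - 2λ - 3 = 0.
Eigenvalues λ = -1, 3.
For λ=-1: (A-λI) row 1 is [12, -8], so an eigenvector is (-2, -3).
For λ=3: (A-λI) row 1 is [8, -8], so an eigenvector is (1, 1).
General solution: K_1e^(-t)(-2,-3) + K_2e^(3t)(1,1).

x(t) = -2K_1e^(-t) + K_2e^(3t), y(t) = -3K_1e^(-t) + K_2e^(3t)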